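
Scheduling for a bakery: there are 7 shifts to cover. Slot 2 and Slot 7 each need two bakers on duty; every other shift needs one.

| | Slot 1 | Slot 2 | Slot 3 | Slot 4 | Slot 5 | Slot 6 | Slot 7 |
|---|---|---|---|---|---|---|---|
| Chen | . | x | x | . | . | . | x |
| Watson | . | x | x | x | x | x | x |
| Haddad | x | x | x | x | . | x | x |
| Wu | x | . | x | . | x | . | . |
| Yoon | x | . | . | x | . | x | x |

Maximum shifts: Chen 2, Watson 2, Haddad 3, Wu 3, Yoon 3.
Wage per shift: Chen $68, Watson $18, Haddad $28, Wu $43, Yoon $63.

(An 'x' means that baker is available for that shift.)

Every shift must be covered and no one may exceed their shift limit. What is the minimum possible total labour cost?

Picking the cheapest available baker for each shift independently would cost $192, but that ignores the shift limits.
An optimal schedule: Slot 1→Wu, Slot 2→Watson+Haddad, Slot 3→Wu, Slot 4→Watson, Slot 5→Wu, Slot 6→Haddad, Slot 7→Haddad+Yoon.
Total: 43 + 18 + 28 + 43 + 18 + 43 + 28 + 28 + 63 = $312.

$312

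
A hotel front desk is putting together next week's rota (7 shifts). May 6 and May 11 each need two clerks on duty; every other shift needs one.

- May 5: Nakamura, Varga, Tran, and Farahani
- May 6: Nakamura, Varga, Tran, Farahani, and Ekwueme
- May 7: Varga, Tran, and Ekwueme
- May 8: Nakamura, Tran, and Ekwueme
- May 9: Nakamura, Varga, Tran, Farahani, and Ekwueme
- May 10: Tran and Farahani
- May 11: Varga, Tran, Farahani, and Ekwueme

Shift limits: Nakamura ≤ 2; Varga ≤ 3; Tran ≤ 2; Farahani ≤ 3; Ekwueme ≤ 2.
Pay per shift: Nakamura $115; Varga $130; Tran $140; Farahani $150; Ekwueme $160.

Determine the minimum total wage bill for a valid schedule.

$1200

Picking the cheapest available clerk for each shift independently would cost $1130, but that ignores the shift limits.
An optimal schedule: May 5→Nakamura, May 6→Tran+Farahani, May 7→Varga, May 8→Nakamura, May 9→Varga, May 10→Tran, May 11→Varga+Farahani.
Total: 115 + 140 + 150 + 130 + 115 + 130 + 140 + 130 + 150 = $1200.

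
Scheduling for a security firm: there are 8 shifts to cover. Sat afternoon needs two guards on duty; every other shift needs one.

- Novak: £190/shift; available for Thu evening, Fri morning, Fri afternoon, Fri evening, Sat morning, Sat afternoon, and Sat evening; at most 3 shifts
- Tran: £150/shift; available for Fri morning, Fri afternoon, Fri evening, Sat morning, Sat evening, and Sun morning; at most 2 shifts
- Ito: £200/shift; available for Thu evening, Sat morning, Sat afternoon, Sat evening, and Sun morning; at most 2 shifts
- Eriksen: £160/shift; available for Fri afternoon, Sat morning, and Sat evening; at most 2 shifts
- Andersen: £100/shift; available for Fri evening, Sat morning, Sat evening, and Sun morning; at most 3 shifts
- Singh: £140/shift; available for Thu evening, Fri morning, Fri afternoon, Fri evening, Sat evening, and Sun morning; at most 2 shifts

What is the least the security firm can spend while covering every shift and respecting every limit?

Sat afternoon can only be covered by Novak and Ito, so that assignment is forced.
Picking the cheapest available guard for each shift independently would cost £1210, but that ignores the shift limits.
An optimal schedule: Thu evening→Singh, Fri morning→Singh, Fri afternoon→Tran, Fri evening→Andersen, Sat morning→Andersen, Sat afternoon→Novak+Ito, Sat evening→Tran, Sun morning→Andersen.
Total: 140 + 140 + 150 + 100 + 100 + 190 + 200 + 150 + 100 = £1270.

£1270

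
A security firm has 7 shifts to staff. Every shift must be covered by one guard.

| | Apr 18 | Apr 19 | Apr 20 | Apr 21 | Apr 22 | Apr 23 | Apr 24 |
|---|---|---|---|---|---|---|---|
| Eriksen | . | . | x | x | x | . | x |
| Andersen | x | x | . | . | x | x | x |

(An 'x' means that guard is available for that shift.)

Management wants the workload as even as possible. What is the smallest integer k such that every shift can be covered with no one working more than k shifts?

With 2 guards and 7 worker-slots to fill, someone must work at least ⌈7/2⌉ = 4 shifts, so k ≥ 4.
k = 4 works: Apr 18→Andersen, Apr 19→Andersen, Apr 20→Eriksen, Apr 21→Eriksen, Apr 22→Eriksen, Apr 23→Andersen, Apr 24→Eriksen.
Loads: Eriksen 4, Andersen 3 — all ≤ 4.

4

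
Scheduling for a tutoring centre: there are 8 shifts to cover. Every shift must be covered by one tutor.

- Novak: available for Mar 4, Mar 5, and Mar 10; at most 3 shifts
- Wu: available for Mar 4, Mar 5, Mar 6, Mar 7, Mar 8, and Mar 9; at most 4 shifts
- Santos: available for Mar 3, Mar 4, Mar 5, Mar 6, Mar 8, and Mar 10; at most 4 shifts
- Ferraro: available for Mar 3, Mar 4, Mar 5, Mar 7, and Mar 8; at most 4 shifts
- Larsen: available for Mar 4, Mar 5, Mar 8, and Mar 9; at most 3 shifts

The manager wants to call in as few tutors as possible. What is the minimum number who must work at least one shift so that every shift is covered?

2

8 slots to fill and no one can take more than 4, so at least ⌈8/4⌉ = 2 tutors are needed.
Wu and Santos alone can cover everything: Mar 3→Santos, Mar 4→Wu, Mar 5→Wu, Mar 6→Santos, Mar 7→Wu, Mar 8→Santos, Mar 9→Wu, Mar 10→Santos.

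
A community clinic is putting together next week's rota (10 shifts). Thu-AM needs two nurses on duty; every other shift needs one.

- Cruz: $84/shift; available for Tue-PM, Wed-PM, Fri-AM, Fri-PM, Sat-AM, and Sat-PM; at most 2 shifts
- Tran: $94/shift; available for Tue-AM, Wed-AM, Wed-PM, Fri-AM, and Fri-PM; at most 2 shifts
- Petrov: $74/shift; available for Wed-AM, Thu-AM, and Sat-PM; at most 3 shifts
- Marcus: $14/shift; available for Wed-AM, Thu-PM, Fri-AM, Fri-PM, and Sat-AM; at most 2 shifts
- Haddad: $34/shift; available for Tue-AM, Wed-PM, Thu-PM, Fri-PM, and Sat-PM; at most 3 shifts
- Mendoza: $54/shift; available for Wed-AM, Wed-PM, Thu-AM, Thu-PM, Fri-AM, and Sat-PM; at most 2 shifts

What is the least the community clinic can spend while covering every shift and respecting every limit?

Tue-PM can only be covered by Cruz, so that assignment is forced.
Thu-AM can only be covered by Petrov and Mendoza, so that assignment is forced.
Picking the cheapest available nurse for each shift independently would cost $384, but that ignores the shift limits.
An optimal schedule: Tue-AM→Haddad, Tue-PM→Cruz, Wed-AM→Petrov, Wed-PM→Haddad, Thu-AM→Mendoza+Petrov, Thu-PM→Marcus, Fri-AM→Mendoza, Fri-PM→Haddad, Sat-AM→Marcus, Sat-PM→Petrov.
Total: 34 + 84 + 74 + 34 + 54 + 74 + 14 + 54 + 34 + 14 + 74 = $544.

$544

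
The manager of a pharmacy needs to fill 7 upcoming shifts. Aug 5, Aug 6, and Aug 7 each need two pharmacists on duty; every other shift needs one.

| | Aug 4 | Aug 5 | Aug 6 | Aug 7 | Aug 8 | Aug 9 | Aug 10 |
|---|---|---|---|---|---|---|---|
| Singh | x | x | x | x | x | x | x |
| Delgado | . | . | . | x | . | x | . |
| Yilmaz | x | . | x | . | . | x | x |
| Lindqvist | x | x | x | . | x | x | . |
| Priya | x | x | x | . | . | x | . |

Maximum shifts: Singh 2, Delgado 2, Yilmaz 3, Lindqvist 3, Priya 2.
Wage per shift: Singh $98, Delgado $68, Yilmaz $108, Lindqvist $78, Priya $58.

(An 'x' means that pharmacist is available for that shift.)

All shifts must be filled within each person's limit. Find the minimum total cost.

$790

Aug 7 can only be covered by Singh and Delgado, so that assignment is forced.
Picking the cheapest available pharmacist for each shift independently would cost $730, but that ignores the shift limits.
An optimal schedule: Aug 4→Priya, Aug 5→Priya+Lindqvist, Aug 6→Lindqvist+Yilmaz, Aug 7→Delgado+Singh, Aug 8→Lindqvist, Aug 9→Delgado, Aug 10→Singh.
Total: 58 + 58 + 78 + 78 + 108 + 68 + 98 + 78 + 68 + 98 = $790.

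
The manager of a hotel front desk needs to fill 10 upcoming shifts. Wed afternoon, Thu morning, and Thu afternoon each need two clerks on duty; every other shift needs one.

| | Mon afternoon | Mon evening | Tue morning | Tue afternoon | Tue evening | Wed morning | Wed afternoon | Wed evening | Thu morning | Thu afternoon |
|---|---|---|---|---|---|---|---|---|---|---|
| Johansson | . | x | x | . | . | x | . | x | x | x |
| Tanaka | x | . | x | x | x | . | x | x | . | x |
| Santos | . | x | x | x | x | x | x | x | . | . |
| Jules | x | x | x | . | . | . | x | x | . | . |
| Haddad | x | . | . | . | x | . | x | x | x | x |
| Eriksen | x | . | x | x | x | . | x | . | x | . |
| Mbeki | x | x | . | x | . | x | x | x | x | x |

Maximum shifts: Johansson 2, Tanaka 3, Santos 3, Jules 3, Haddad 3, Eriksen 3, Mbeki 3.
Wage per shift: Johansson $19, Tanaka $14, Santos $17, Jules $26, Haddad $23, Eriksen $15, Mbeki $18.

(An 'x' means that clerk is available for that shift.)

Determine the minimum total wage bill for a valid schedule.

$211

Picking the cheapest available clerk for each shift independently would cost $198, but that ignores the shift limits.
An optimal schedule: Mon afternoon→Tanaka, Mon evening→Santos, Tue morning→Eriksen, Tue afternoon→Tanaka, Tue evening→Tanaka, Wed morning→Santos, Wed afternoon→Eriksen+Mbeki, Wed evening→Santos, Thu morning→Eriksen+Mbeki, Thu afternoon→Mbeki+Johansson.
Total: 14 + 17 + 15 + 14 + 14 + 17 + 15 + 18 + 17 + 15 + 18 + 18 + 19 = $211.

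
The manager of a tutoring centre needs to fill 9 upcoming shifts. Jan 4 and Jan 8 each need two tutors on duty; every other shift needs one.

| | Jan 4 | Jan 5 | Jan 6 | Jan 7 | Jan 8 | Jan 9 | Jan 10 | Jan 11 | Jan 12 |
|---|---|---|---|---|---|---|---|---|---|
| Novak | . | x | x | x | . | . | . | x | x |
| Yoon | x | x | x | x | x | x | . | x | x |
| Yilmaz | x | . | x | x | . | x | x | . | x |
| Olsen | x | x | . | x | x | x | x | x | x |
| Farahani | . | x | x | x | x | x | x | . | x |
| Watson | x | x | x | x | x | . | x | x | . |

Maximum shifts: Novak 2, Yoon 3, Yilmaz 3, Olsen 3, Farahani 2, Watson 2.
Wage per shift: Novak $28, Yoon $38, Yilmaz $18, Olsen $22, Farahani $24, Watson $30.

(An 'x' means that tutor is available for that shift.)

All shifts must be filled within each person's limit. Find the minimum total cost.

$254

Picking the cheapest available tutor for each shift independently would cost $220, but that ignores the shift limits.
An optimal schedule: Jan 4→Yilmaz+Olsen, Jan 5→Olsen, Jan 6→Farahani, Jan 7→Novak, Jan 8→Farahani+Watson, Jan 9→Yilmaz, Jan 10→Yilmaz, Jan 11→Olsen, Jan 12→Novak.
Total: 18 + 22 + 22 + 24 + 28 + 24 + 30 + 18 + 18 + 22 + 28 = $254.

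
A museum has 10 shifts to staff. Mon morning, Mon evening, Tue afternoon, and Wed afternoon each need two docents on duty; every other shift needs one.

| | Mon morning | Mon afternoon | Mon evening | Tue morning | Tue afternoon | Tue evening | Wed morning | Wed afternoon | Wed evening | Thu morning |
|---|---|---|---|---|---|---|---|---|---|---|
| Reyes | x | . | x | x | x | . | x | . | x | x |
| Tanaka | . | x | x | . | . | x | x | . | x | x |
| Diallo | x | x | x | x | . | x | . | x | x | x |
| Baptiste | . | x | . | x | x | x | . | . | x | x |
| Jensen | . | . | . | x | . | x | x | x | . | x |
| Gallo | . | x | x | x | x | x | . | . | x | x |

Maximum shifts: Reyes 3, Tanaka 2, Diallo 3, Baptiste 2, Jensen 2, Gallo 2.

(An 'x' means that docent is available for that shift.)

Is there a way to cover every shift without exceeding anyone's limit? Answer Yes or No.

Mon morning can only be covered by Reyes and Diallo, so that assignment is forced.
Wed afternoon can only be covered by Diallo and Jensen, so that assignment is forced.
One valid schedule: Mon morning→Reyes+Diallo, Mon afternoon→Tanaka, Mon evening→Tanaka+Gallo, Tue morning→Diallo, Tue afternoon→Reyes+Baptiste, Tue evening→Baptiste, Wed morning→Reyes, Wed afternoon→Diallo+Jensen, Wed evening→Gallo, Thu morning→Jensen.
Loads: Reyes 3/3, Tanaka 2/2, Diallo 3/3, Baptiste 2/2, Jensen 2/2, Gallo 2/2 — all within limits.

Yes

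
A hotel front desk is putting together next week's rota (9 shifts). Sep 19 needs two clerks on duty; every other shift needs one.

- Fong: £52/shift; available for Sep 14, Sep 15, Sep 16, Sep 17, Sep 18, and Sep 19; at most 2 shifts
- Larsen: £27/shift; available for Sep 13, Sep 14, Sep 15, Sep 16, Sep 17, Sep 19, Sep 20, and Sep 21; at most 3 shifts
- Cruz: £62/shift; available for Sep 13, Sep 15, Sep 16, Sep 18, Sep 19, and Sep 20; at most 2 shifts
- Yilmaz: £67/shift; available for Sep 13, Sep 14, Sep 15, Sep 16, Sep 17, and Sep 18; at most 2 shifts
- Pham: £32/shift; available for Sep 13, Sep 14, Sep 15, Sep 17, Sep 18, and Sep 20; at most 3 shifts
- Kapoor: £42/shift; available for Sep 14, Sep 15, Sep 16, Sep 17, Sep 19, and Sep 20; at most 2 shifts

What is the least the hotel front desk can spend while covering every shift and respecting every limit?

£365

Sep 21 can only be covered by Larsen, so that assignment is forced.
Picking the cheapest available clerk for each shift independently would cost £290, but that ignores the shift limits.
An optimal schedule: Sep 13→Larsen, Sep 14→Pham, Sep 15→Fong, Sep 16→Kapoor, Sep 17→Pham, Sep 18→Pham, Sep 19→Kapoor+Fong, Sep 20→Larsen, Sep 21→Larsen.
Total: 27 + 32 + 52 + 42 + 32 + 32 + 42 + 52 + 27 + 27 = £365.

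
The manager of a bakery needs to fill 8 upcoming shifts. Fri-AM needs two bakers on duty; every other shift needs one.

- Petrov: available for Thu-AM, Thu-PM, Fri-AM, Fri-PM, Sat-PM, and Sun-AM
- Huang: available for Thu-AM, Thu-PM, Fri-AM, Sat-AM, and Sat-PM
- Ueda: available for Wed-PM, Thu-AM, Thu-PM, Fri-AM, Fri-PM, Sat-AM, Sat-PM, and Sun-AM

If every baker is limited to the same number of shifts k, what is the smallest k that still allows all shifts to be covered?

With 3 bakers and 9 worker-slots to fill, someone must work at least ⌈9/3⌉ = 3 shifts, so k ≥ 3.
k = 3 works: Wed-PM→Ueda, Thu-AM→Petrov, Thu-PM→Huang, Fri-AM→Huang+Ueda, Fri-PM→Petrov, Sat-AM→Huang, Sat-PM→Ueda, Sun-AM→Petrov.
Loads: Petrov 3, Huang 3, Ueda 3 — all ≤ 3.

3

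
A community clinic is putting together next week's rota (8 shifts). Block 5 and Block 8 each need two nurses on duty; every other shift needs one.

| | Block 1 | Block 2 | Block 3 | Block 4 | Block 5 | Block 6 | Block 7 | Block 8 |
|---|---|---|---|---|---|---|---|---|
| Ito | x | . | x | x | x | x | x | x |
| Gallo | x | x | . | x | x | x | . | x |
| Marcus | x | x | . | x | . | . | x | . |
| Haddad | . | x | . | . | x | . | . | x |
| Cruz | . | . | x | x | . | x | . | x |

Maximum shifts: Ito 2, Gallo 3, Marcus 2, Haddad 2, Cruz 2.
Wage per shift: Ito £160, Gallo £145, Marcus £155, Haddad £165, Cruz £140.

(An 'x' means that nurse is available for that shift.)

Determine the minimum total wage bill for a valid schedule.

£1510

Picking the cheapest available nurse for each shift independently would cost £1455, but that ignores the shift limits.
An optimal schedule: Block 1→Gallo, Block 2→Gallo, Block 3→Cruz, Block 4→Marcus, Block 5→Gallo+Ito, Block 6→Cruz, Block 7→Marcus, Block 8→Ito+Haddad.
Total: 145 + 145 + 140 + 155 + 145 + 160 + 140 + 155 + 160 + 165 = £1510.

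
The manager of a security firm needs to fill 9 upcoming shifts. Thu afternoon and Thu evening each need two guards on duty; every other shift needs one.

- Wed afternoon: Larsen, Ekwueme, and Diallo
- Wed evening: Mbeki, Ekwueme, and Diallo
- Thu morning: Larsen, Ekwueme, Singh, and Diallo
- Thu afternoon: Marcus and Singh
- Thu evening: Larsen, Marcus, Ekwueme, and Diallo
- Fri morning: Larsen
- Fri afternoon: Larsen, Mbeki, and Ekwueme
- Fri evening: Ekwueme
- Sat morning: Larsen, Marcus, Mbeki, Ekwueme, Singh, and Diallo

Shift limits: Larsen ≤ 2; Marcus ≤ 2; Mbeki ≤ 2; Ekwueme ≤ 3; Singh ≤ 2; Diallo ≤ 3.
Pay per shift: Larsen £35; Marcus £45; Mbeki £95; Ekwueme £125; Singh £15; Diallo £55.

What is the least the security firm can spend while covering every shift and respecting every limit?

Thu afternoon can only be covered by Marcus and Singh, so that assignment is forced.
Fri morning can only be covered by Larsen, so that assignment is forced.
Fri evening can only be covered by Ekwueme, so that assignment is forced.
Picking the cheapest available guard for each shift independently would cost £455, but that ignores the shift limits.
An optimal schedule: Wed afternoon→Larsen, Wed evening→Diallo, Thu morning→Singh, Thu afternoon→Singh+Marcus, Thu evening→Marcus+Diallo, Fri morning→Larsen, Fri afternoon→Mbeki, Fri evening→Ekwueme, Sat morning→Diallo.
Total: 35 + 55 + 15 + 15 + 45 + 45 + 55 + 35 + 95 + 125 + 55 = £575.

£575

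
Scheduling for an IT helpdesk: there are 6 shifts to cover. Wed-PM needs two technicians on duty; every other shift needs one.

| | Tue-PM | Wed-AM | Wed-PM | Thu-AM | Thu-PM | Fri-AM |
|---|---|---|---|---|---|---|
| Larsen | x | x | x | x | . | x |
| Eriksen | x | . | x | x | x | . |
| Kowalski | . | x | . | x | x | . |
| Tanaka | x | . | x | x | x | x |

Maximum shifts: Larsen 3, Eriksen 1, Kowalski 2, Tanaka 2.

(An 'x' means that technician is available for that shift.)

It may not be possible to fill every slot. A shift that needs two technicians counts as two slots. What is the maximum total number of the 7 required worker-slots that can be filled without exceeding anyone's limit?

Total capacity across all technicians is 3+1+2+2 = 8, and 7 slots are needed, so at most 7 can be filled.
An assignment achieving 7: Tue-PM→Larsen, Wed-AM→Larsen, Wed-PM→Eriksen+Tanaka, Thu-AM→Kowalski, Thu-PM→Kowalski, Fri-AM→Larsen.
Loads: Larsen 3/3, Eriksen 1/1, Kowalski 2/2, Tanaka 1/2.

7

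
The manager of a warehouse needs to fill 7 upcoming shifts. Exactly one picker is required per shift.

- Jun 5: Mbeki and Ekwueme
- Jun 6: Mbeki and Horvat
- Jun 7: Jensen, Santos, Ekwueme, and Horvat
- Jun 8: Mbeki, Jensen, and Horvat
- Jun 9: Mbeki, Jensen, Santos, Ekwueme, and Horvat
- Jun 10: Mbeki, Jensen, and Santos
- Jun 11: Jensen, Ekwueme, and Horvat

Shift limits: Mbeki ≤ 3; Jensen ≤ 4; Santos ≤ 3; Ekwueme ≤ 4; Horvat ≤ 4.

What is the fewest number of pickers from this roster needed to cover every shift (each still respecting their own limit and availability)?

7 slots to fill and no one can take more than 4, so at least ⌈7/4⌉ = 2 pickers are needed.
Mbeki and Jensen alone can cover everything: Jun 5→Mbeki, Jun 6→Mbeki, Jun 7→Jensen, Jun 8→Mbeki, Jun 9→Jensen, Jun 10→Jensen, Jun 11→Jensen.

2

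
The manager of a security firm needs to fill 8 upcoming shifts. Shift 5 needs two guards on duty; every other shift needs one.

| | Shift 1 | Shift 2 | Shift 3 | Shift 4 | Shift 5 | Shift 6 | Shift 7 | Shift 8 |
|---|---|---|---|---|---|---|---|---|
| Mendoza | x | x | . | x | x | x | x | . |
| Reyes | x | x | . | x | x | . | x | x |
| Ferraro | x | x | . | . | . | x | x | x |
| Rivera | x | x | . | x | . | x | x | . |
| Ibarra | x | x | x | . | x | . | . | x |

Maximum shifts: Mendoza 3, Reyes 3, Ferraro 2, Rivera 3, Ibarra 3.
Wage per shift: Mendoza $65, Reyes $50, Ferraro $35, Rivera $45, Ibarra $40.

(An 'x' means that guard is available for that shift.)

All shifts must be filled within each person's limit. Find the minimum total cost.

$375

Shift 3 can only be covered by Ibarra, so that assignment is forced.
Picking the cheapest available guard for each shift independently would cost $350, but that ignores the shift limits.
An optimal schedule: Shift 1→Ibarra, Shift 2→Rivera, Shift 3→Ibarra, Shift 4→Rivera, Shift 5→Ibarra+Reyes, Shift 6→Ferraro, Shift 7→Rivera, Shift 8→Ferraro.
Total: 40 + 45 + 40 + 45 + 40 + 50 + 35 + 45 + 35 = $375.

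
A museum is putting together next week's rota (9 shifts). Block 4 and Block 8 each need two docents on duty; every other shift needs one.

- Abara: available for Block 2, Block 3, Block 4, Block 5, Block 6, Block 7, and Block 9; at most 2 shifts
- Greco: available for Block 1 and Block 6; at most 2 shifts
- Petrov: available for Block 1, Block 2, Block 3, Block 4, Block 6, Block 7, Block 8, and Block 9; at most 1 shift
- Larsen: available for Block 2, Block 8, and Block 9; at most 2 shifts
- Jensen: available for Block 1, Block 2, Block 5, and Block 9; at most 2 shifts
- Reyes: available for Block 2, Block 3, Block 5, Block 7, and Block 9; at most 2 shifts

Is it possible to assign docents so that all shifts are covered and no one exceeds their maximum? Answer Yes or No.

No

Total capacity is 11 and 11 slots are needed, so capacity alone doesn't rule it out.
Shifts {Block 4, Block 8} need 4 worker-slots in total, but the docents available for any of those shifts (Abara, Petrov, and Larsen) can supply at most 3 among them. So no valid schedule exists.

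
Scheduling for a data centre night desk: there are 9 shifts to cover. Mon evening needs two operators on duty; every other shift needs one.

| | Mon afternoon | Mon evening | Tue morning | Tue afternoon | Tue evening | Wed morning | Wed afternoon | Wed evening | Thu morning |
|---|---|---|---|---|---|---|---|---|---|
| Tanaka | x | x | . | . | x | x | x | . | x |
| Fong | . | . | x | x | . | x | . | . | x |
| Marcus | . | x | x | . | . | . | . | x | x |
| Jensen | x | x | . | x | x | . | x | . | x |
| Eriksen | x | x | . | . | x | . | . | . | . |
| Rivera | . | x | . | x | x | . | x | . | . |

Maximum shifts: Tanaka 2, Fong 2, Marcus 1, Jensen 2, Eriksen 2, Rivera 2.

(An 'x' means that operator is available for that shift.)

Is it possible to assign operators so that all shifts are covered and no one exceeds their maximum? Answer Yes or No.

Yes

Wed evening can only be covered by Marcus, so that assignment is forced.
One valid schedule: Mon afternoon→Tanaka, Mon evening→Eriksen+Rivera, Tue morning→Fong, Tue afternoon→Fong, Tue evening→Eriksen, Wed morning→Tanaka, Wed afternoon→Jensen, Wed evening→Marcus, Thu morning→Jensen.
Loads: Tanaka 2/2, Fong 2/2, Marcus 1/1, Jensen 2/2, Eriksen 2/2, Rivera 1/2 — all within limits.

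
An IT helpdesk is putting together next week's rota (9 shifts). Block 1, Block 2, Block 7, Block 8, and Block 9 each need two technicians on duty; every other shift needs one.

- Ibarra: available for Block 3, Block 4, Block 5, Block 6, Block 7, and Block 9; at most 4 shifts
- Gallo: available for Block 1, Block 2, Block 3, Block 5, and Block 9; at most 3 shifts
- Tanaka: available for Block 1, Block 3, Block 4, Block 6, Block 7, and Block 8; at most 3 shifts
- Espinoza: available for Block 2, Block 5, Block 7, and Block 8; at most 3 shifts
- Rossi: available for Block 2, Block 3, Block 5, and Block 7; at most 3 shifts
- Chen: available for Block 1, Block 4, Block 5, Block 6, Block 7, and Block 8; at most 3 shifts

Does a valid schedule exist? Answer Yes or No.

Yes

Block 9 can only be covered by Ibarra and Gallo, so that assignment is forced.
One valid schedule: Block 1→Gallo+Tanaka, Block 2→Gallo+Espinoza, Block 3→Ibarra, Block 4→Ibarra, Block 5→Espinoza, Block 6→Ibarra, Block 7→Tanaka+Rossi, Block 8→Tanaka+Espinoza, Block 9→Ibarra+Gallo.
Loads: Ibarra 4/4, Gallo 3/3, Tanaka 3/3, Espinoza 3/3, Rossi 1/3, Chen 0/3 — all within limits.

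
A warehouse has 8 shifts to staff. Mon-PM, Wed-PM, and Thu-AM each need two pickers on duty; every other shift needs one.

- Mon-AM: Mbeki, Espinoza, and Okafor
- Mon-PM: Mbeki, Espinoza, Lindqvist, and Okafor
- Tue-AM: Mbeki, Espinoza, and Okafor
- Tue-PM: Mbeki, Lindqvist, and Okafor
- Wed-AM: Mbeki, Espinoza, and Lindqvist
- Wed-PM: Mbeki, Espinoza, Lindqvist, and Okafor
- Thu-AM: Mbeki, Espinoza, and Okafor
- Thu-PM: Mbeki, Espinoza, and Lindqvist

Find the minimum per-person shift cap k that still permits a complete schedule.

3

With 4 pickers and 11 worker-slots to fill, someone must work at least ⌈11/4⌉ = 3 shifts, so k ≥ 3.
k = 3 works: Mon-AM→Mbeki, Mon-PM→Lindqvist+Okafor, Tue-AM→Mbeki, Tue-PM→Mbeki, Wed-AM→Espinoza, Wed-PM→Lindqvist+Okafor, Thu-AM→Espinoza+Okafor, Thu-PM→Espinoza.
Loads: Mbeki 3, Espinoza 3, Lindqvist 2, Okafor 3 — all ≤ 3.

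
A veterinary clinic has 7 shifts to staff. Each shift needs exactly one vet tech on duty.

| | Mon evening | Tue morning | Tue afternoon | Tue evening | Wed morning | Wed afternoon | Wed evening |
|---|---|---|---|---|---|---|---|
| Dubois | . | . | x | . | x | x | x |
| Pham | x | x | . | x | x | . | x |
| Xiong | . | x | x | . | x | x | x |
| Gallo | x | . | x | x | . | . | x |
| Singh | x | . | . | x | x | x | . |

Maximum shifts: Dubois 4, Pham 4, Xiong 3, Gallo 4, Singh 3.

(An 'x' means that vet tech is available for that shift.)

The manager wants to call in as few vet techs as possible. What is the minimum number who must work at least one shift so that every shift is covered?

7 slots to fill and no one can take more than 4, so at least ⌈7/4⌉ = 2 vet techs are needed.
Dubois and Pham alone can cover everything: Mon evening→Pham, Tue morning→Pham, Tue afternoon→Dubois, Tue evening→Pham, Wed morning→Dubois, Wed afternoon→Dubois, Wed evening→Dubois.

2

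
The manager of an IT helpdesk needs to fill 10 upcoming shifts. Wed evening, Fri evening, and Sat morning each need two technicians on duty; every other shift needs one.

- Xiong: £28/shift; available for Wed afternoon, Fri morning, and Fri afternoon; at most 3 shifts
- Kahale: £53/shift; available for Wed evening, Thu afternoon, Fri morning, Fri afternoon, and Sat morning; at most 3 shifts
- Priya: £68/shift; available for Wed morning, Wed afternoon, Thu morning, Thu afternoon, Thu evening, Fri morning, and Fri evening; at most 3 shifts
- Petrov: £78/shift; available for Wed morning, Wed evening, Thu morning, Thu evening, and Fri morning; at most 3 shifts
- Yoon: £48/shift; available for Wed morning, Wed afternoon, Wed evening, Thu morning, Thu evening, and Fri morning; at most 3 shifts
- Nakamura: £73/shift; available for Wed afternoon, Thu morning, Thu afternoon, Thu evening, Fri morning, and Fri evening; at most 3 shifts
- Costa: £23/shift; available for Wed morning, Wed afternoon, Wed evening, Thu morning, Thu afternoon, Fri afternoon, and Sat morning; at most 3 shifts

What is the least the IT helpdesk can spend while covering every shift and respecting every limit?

£544

Fri evening can only be covered by Priya and Nakamura, so that assignment is forced.
Sat morning can only be covered by Kahale and Costa, so that assignment is forced.
Picking the cheapest available technician for each shift independently would cost £479, but that ignores the shift limits.
An optimal schedule: Wed morning→Costa, Wed afternoon→Xiong, Wed evening→Yoon+Kahale, Thu morning→Yoon, Thu afternoon→Costa, Thu evening→Yoon, Fri morning→Xiong, Fri afternoon→Xiong, Fri evening→Priya+Nakamura, Sat morning→Costa+Kahale.
Total: 23 + 28 + 48 + 53 + 48 + 23 + 48 + 28 + 28 + 68 + 73 + 23 + 53 = £544.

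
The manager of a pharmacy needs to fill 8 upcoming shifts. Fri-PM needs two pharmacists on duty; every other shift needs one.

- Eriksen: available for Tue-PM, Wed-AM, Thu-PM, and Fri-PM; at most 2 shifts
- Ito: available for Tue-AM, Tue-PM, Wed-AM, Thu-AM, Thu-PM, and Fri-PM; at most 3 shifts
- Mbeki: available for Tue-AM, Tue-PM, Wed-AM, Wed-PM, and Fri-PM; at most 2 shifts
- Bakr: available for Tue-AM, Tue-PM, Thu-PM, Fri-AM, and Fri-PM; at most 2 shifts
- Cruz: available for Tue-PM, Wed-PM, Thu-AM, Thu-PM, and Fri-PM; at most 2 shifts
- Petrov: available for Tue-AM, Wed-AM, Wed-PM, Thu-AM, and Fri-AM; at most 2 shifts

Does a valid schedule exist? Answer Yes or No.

One valid schedule: Tue-AM→Ito, Tue-PM→Ito, Wed-AM→Eriksen, Wed-PM→Mbeki, Thu-AM→Ito, Thu-PM→Eriksen, Fri-AM→Bakr, Fri-PM→Mbeki+Bakr.
Loads: Eriksen 2/2, Ito 3/3, Mbeki 2/2, Bakr 2/2, Cruz 0/2, Petrov 0/2 — all within limits.

Yes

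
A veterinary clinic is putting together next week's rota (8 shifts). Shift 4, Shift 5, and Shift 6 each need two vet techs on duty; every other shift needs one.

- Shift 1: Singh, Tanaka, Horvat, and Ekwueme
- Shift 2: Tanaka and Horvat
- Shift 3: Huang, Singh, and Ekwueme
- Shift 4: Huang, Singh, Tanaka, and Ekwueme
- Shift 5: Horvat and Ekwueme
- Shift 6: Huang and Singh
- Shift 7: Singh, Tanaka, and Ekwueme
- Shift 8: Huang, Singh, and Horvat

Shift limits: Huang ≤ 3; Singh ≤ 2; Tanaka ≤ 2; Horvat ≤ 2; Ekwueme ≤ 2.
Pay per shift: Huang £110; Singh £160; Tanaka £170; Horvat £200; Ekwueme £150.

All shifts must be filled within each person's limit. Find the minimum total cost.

£1690

Shift 5 can only be covered by Horvat and Ekwueme, so that assignment is forced.
Shift 6 can only be covered by Huang and Singh, so that assignment is forced.
Picking the cheapest available vet tech for each shift independently would cost £1570, but that ignores the shift limits.
An optimal schedule: Shift 1→Horvat, Shift 2→Tanaka, Shift 3→Huang, Shift 4→Tanaka+Ekwueme, Shift 5→Horvat+Ekwueme, Shift 6→Huang+Singh, Shift 7→Singh, Shift 8→Huang.
Total: 200 + 170 + 110 + 170 + 150 + 200 + 150 + 110 + 160 + 160 + 110 = £1690.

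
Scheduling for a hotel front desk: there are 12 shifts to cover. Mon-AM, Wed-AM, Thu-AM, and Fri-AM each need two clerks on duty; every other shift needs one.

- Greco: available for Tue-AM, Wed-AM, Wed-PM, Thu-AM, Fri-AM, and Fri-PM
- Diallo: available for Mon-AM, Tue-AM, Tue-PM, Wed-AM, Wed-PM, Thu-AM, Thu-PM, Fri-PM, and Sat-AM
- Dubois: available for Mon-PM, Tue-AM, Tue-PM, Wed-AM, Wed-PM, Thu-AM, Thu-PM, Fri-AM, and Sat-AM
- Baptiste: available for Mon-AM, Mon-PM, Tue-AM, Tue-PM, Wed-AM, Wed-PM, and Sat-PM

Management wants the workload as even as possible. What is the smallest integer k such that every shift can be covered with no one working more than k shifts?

4

With 4 clerks and 16 worker-slots to fill, someone must work at least ⌈16/4⌉ = 4 shifts, so k ≥ 4.
k = 4 works: Mon-AM→Diallo+Baptiste, Mon-PM→Dubois, Tue-AM→Greco, Tue-PM→Diallo, Wed-AM→Dubois+Baptiste, Wed-PM→Baptiste, Thu-AM→Greco+Dubois, Thu-PM→Diallo, Fri-AM→Greco+Dubois, Fri-PM→Greco, Sat-AM→Diallo, Sat-PM→Baptiste.
Loads: Greco 4, Diallo 4, Dubois 4, Baptiste 4 — all ≤ 4.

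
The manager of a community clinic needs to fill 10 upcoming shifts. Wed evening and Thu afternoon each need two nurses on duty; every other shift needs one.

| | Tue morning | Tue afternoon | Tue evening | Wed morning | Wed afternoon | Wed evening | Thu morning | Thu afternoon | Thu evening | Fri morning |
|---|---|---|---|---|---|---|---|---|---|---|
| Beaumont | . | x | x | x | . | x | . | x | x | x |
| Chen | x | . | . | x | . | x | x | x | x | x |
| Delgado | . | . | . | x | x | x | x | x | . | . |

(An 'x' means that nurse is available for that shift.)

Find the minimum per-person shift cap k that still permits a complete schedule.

4

With 3 nurses and 12 worker-slots to fill, someone must work at least ⌈12/3⌉ = 4 shifts, so k ≥ 4.
k = 4 works: Tue morning→Chen, Tue afternoon→Beaumont, Tue evening→Beaumont, Wed morning→Delgado, Wed afternoon→Delgado, Wed evening→Chen+Delgado, Thu morning→Chen, Thu afternoon→Chen+Delgado, Thu evening→Beaumont, Fri morning→Beaumont.
Loads: Beaumont 4, Chen 4, Delgado 4 — all ≤ 4.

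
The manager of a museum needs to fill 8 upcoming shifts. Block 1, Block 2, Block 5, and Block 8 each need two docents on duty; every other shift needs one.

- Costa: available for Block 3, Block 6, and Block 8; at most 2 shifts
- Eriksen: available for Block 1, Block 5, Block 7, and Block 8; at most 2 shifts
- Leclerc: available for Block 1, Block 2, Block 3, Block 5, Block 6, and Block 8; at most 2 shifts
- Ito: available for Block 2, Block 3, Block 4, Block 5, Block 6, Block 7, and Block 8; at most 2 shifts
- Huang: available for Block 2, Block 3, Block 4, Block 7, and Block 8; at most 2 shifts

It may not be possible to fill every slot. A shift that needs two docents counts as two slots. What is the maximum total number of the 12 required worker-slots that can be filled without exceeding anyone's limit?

10

Total capacity across all docents is 2+2+2+2+2 = 10, and 12 slots are needed, so at most 10 can be filled.
An assignment achieving 10: Block 1→Eriksen+Leclerc, Block 2→Leclerc+Ito, Block 3→Costa, Block 4→Ito, Block 5→Eriksen, Block 6→Costa, Block 7→Huang, Block 8→Huang.
Loads: Costa 2/2, Eriksen 2/2, Leclerc 2/2, Ito 2/2, Huang 2/2.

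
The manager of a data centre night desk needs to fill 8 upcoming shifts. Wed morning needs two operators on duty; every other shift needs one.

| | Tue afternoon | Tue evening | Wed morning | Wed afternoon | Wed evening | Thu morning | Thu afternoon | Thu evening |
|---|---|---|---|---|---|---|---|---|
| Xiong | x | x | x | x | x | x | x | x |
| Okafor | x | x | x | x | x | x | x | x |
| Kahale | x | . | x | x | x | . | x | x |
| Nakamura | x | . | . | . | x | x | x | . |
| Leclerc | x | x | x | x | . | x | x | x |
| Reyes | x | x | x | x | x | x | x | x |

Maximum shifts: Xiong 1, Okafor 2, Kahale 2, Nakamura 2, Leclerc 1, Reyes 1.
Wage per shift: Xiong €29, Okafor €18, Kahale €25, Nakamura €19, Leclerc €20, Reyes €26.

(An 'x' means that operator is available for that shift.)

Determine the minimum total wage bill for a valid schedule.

Picking the cheapest available operator for each shift independently would cost €164, but that ignores the shift limits.
An optimal schedule: Tue afternoon→Kahale, Tue evening→Xiong, Wed morning→Leclerc+Reyes, Wed afternoon→Okafor, Wed evening→Okafor, Thu morning→Nakamura, Thu afternoon→Nakamura, Thu evening→Kahale.
Total: 25 + 29 + 20 + 26 + 18 + 18 + 19 + 19 + 25 = €199.

€199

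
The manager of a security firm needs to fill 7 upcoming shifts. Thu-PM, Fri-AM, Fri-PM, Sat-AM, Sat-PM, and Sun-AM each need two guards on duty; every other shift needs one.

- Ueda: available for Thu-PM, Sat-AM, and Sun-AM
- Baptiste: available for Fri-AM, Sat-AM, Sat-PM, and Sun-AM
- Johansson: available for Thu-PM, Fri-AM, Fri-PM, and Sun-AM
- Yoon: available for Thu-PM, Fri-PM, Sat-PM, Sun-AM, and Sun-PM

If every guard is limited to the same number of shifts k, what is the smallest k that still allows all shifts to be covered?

With 4 guards and 13 worker-slots to fill, someone must work at least ⌈13/4⌉ = 4 shifts, so k ≥ 4.
k = 4 works: Thu-PM→Ueda+Johansson, Fri-AM→Baptiste+Johansson, Fri-PM→Johansson+Yoon, Sat-AM→Ueda+Baptiste, Sat-PM→Baptiste+Yoon, Sun-AM→Ueda+Baptiste, Sun-PM→Yoon.
Loads: Ueda 3, Baptiste 4, Johansson 3, Yoon 3 — all ≤ 4.

4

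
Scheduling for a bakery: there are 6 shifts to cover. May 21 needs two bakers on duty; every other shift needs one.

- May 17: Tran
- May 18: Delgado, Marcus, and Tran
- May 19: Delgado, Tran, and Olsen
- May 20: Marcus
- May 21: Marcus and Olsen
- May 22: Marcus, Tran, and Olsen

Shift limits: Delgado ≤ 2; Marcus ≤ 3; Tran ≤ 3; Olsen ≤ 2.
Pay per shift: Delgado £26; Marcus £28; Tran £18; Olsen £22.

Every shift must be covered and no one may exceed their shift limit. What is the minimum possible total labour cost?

£154

May 17 can only be covered by Tran, so that assignment is forced.
May 20 can only be covered by Marcus, so that assignment is forced.
May 21 can only be covered by Marcus and Olsen, so that assignment is forced.
Picking the cheapest available baker for each shift independently would cost £150, but that ignores the shift limits.
An optimal schedule: May 17→Tran, May 18→Tran, May 19→Tran, May 20→Marcus, May 21→Olsen+Marcus, May 22→Olsen.
Total: 18 + 18 + 18 + 28 + 22 + 28 + 22 = £154.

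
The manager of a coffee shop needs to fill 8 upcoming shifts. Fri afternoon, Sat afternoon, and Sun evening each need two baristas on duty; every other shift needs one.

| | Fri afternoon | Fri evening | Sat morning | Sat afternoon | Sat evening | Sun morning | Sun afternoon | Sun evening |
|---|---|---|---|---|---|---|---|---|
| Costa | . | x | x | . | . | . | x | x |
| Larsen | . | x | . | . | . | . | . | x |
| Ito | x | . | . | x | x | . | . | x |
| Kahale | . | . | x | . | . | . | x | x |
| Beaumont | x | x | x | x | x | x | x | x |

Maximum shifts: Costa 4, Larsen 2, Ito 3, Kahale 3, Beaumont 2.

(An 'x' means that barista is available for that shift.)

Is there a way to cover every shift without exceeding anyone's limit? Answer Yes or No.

No

Total capacity is 14 and 11 slots are needed, so capacity alone doesn't rule it out.
Shifts {Fri afternoon, Sat afternoon, Sun morning} need 5 worker-slots in total, but the baristas available for any of those shifts (Ito and Beaumont) can supply at most 4 among them. So no valid schedule exists.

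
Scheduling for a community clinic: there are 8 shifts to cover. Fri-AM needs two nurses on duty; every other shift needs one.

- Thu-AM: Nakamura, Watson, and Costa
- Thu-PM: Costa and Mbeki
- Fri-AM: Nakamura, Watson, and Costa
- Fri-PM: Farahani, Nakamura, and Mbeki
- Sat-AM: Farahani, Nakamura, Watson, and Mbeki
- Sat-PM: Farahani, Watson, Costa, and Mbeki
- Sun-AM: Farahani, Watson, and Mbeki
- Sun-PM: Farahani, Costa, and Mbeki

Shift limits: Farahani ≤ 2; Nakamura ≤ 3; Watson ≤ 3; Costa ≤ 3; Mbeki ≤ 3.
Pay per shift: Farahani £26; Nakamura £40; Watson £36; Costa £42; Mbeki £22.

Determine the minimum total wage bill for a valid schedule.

Picking the cheapest available nurse for each shift independently would cost £244, but that ignores the shift limits.
An optimal schedule: Thu-AM→Watson, Thu-PM→Mbeki, Fri-AM→Watson+Nakamura, Fri-PM→Mbeki, Sat-AM→Farahani, Sat-PM→Watson, Sun-AM→Mbeki, Sun-PM→Farahani.
Total: 36 + 22 + 36 + 40 + 22 + 26 + 36 + 22 + 26 = £266.

£266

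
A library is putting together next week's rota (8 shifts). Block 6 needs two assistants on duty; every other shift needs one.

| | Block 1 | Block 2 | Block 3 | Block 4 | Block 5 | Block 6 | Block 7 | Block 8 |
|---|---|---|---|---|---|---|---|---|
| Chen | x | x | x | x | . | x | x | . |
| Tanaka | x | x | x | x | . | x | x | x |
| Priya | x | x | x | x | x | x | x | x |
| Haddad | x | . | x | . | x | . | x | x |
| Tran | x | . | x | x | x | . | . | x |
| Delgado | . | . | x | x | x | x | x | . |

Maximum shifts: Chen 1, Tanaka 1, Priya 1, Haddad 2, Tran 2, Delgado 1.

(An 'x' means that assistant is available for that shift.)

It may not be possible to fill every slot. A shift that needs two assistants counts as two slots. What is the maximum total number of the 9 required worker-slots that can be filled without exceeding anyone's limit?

Total capacity across all assistants is 1+1+1+2+2+1 = 8, and 9 slots are needed, so at most 8 can be filled.
An assignment achieving 8: Block 1→Haddad, Block 2→Chen, Block 3→Tran, Block 4→Tran, Block 5→Priya, Block 6→Tanaka+Delgado, Block 8→Haddad.
Loads: Chen 1/1, Tanaka 1/1, Priya 1/1, Haddad 2/2, Tran 2/2, Delgado 1/1.

8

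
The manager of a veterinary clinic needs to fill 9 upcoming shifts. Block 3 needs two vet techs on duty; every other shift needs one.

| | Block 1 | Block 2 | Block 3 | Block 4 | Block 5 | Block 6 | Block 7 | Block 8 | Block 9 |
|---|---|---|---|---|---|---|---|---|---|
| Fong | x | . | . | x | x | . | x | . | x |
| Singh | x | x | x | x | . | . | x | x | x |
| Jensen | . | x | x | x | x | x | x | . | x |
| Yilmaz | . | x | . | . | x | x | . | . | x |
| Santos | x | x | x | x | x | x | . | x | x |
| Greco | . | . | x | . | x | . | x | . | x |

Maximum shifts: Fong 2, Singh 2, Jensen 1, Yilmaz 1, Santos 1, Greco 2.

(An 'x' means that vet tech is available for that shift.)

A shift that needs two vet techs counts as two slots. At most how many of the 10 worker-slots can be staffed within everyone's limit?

9

Total capacity across all vet techs is 2+2+1+1+1+2 = 9, and 10 slots are needed, so at most 9 can be filled.
An assignment achieving 9: Block 1→Fong, Block 2→Singh, Block 3→Santos+Greco, Block 4→Fong, Block 5→Yilmaz, Block 6→Jensen, Block 7→Greco, Block 8→Singh.
Loads: Fong 2/2, Singh 2/2, Jensen 1/1, Yilmaz 1/1, Santos 1/1, Greco 2/2.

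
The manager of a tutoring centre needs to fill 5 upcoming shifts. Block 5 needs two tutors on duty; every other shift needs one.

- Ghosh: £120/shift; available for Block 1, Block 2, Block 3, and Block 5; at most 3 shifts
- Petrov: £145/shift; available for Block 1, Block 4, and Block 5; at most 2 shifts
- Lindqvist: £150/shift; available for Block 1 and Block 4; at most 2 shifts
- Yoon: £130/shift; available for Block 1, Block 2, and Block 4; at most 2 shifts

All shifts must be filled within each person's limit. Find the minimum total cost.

£765

Block 3 can only be covered by Ghosh, so that assignment is forced.
Block 5 can only be covered by Ghosh and Petrov, so that assignment is forced.
Picking the cheapest available tutor for each shift independently would cost £755, but that ignores the shift limits.
An optimal schedule: Block 1→Yoon, Block 2→Ghosh, Block 3→Ghosh, Block 4→Yoon, Block 5→Ghosh+Petrov.
Total: 130 + 120 + 120 + 130 + 120 + 145 = £765.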